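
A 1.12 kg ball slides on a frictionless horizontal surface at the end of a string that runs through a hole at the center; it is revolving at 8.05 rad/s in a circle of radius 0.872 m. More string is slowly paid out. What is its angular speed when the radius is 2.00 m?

ω₂ ≈ 1.53 rad/s

The constraining force is radial, so m r² ω about the center is conserved.
ω₂ = ω₁ (r₁/r₂)² = (8.05)(0.872/2.00)² = 1.530 rad/s.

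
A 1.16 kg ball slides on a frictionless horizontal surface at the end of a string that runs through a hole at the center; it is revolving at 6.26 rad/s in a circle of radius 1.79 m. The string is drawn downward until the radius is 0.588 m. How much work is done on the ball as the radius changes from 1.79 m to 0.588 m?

The constraining force is radial, so m r² ω about the center is conserved.
ω₂ = ω₁ (r₁/r₂)² = (6.26)(1.79/0.588)² = 58.01 rad/s.
W = ΔKE = ½m(v₂² − v₁²) = 602.1 J.

W ≈ 602 J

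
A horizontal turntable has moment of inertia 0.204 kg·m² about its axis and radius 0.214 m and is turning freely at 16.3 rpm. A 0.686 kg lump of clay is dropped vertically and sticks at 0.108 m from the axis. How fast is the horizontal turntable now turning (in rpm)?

The added mass arrives with no angular momentum about the axis, and any external torque about the axis is negligible, so the system's angular momentum is conserved.
Added inertia Σmr² = (0.686)(0.108)² = 0.008002 kg·m²; I_f = 0.2040 + 0.008002 = 0.2120 kg·m².
ω_f = I_p ω_i / I_f = (0.2040)(16.3) / 0.2120 = 15.68 rpm.

ω_f ≈ 15.7 rpm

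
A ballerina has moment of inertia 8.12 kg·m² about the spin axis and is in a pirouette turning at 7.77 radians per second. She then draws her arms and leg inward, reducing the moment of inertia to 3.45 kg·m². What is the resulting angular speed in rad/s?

ω₂ ≈ 18.3 rad/s

Angular momentum about the spin axis is conserved since the torque about it is zero.
ω₂ = I₁ω₁ / I₂ = (8.120)(7.77 rad/s) / (3.450) = 18.29 rad/s.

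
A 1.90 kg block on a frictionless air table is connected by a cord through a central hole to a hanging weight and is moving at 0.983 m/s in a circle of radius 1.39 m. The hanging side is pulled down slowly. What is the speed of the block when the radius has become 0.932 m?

v₂ ≈ 1.47 m/s

The only horizontal force on the mass is along the cord (radial), so it exerts no torque about the hole and angular momentum m v r is conserved.
v₂ = v₁ r₁ / r₂ = (0.983)(1.39) / (0.932) = 1.466 m/s.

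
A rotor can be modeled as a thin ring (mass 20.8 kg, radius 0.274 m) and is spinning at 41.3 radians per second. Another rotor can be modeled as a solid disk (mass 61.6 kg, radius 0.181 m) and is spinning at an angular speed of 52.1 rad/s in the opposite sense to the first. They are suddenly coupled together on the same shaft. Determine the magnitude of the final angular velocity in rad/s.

|ω_f| ≈ 4.64 rad/s

The coupling torques are internal; angular momentum about the shared axis is conserved.
Moments of inertia: I_A = (20.8)(0.274)² = 1.562 kg·m²; I_B = ½(61.6)(0.181)² = 1.009 kg·m².
Taking A's sense as positive: L = (1.562)(41.3) − (1.009)(52.1) = 11.92 kg·m²·rad/s.
Combined I = 1.562 + 1.009 = 2.571 kg·m².
ω_f = L / I = 11.92 / 2.571 = 4.638 rad/s.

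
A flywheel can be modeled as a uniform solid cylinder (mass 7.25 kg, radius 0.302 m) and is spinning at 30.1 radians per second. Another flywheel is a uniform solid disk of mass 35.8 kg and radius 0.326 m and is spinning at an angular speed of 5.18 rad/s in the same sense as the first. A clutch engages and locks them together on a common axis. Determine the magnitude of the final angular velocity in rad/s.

No external torque acts about the common axis, so total angular momentum is conserved.
Moments of inertia: I_A = ½(7.25)(0.302)² = 0.3306 kg·m²; I_B = ½(35.8)(0.326)² = 1.902 kg·m².
Taking A's sense as positive: L = (0.3306)(30.1) + (1.902)(5.18) = 19.81 kg·m²·rad/s.
Combined I = 0.3306 + 1.902 = 2.233 kg·m².
ω_f = L / I = 19.81 / 2.233 = 8.870 rad/s.

|ω_f| ≈ 8.87 rad/s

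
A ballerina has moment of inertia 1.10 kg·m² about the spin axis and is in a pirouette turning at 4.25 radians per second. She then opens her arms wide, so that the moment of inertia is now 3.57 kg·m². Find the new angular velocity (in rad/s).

Angular momentum about the spin axis is conserved since the torque about it is zero.
ω₂ = I₁ω₁ / I₂ = (1.100)(4.25 rad/s) / (3.570) = 1.310 rad/s.

ω₂ ≈ 1.31 rad/s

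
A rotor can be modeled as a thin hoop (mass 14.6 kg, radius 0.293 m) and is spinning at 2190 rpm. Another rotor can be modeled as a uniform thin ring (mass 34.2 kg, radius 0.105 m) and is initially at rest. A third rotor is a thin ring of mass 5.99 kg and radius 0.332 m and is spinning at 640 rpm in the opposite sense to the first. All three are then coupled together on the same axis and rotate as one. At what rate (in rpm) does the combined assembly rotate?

The coupling torques are internal; angular momentum about the shared axis is conserved.
Moments of inertia: I_A = (14.6)(0.293)² = 1.253 kg·m²; I_B = (34.2)(0.105)² = 0.3771 kg·m²; I_C = (5.99)(0.332)² = 0.6602 kg·m².
Taking A's sense as positive: L = (1.253)(2190) − (0.6602)(640) = 2322 kg·m²·rpm.
Combined I = 1.253 + 0.3771 + 0.6602 = 2.291 kg·m².
ω_f = L / I = 2322 / 2.291 = 1014 rpm.

|ω_f| ≈ 1010 rpm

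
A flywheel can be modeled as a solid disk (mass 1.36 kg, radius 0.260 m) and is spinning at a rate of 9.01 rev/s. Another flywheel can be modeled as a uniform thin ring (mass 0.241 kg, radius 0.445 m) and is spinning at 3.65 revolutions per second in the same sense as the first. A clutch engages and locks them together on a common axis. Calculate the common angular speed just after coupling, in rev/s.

The coupling torques are internal; angular momentum about the shared axis is conserved.
Moments of inertia: I_A = ½(1.36)(0.260)² = 0.04597 kg·m²; I_B = (0.241)(0.445)² = 0.04772 kg·m².
Taking A's sense as positive: L = (0.04597)(9.01) + (0.04772)(3.65) = 0.5884 kg·m²·rev/s.
Combined I = 0.04597 + 0.04772 = 0.09369 kg·m².
ω_f = L / I = 0.5884 / 0.09369 = 6.280 rev/s.

|ω_f| ≈ 6.28 rev/s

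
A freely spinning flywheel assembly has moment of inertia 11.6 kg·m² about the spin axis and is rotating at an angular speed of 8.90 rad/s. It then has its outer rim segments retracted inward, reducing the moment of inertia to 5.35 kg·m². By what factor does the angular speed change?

ω₂/ω₁ ≈ 2.17

Angular momentum about the spin axis is conserved since the torque about it is zero.
ω₂/ω₁ = I₁/I₂ = 11.60 / 5.350 = 2.168.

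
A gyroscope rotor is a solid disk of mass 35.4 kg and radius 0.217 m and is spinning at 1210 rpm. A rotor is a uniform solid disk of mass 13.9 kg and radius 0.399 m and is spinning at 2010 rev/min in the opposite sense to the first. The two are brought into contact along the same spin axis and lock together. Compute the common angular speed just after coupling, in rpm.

|ω_f| ≈ 627 rpm

The coupling torques are internal; angular momentum about the shared axis is conserved.
Moments of inertia: I_A = ½(35.4)(0.217)² = 0.8335 kg·m²; I_B = ½(13.9)(0.399)² = 1.106 kg·m².
Taking A's sense as positive: L = (0.8335)(1210) − (1.106)(2010) = -1215 kg·m²·rpm.
Combined I = 0.8335 + 1.106 = 1.940 kg·m².
ω_f = L / I = -1215 / 1.940 = -626.5 rpm.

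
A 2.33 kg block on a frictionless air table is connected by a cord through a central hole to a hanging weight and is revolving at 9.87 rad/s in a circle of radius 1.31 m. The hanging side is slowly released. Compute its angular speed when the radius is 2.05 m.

The constraining force is radial, so m r² ω about the center is conserved.
ω₂ = ω₁ (r₁/r₂)² = (9.87)(1.31/2.05)² = 4.030 rad/s.

ω₂ ≈ 4.03 rad/s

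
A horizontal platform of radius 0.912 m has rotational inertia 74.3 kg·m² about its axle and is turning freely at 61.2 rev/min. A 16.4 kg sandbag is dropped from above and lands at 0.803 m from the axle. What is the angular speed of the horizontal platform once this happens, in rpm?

ω_f ≈ 53.6 rpm

The added mass arrives with no angular momentum about the axle, and any external torque about the axle is negligible, so the system's angular momentum is conserved.
Added inertia Σmr² = (16.4)(0.803)² = 10.57 kg·m²; I_f = 74.30 + 10.57 = 84.87 kg·m².
ω_f = I_p ω_i / I_f = (74.30)(61.2) / 84.87 = 53.57 rpm.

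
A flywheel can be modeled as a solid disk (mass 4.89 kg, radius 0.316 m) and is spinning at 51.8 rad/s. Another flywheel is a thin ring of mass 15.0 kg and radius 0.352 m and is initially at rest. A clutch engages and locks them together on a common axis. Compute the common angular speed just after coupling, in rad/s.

|ω_f| ≈ 6.01 rad/s

The coupling torques are internal; angular momentum about the shared axis is conserved.
Moments of inertia: I_A = ½(4.89)(0.316)² = 0.2441 kg·m²; I_B = (15.0)(0.352)² = 1.859 kg·m².
Taking A's sense as positive: L = (0.2441)(51.8) = 12.65 kg·m²·rad/s.
Combined I = 0.2441 + 1.859 = 2.103 kg·m².
ω_f = L / I = 12.65 / 2.103 = 6.015 rad/s.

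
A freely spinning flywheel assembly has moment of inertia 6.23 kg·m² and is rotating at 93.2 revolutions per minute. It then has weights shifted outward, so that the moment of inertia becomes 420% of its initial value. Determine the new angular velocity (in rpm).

ω₂ ≈ 22.2 rpm

With no external torque about the axis, L is conserved: I₁ω₁ = I₂ω₂.
I₂ = 4.20 × 6.23 = 26.17 kg·m².
ω₂ = I₁ω₁ / I₂ = (6.230)(93.2 rpm) / (26.17) = 22.19 rpm.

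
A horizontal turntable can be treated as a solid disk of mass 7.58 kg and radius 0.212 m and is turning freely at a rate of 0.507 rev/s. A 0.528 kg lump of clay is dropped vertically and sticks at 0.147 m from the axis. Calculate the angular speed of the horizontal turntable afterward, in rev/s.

The added mass arrives with no angular momentum about the axis, and any external torque about the axis is negligible, so the system's angular momentum is conserved.
I_p = ½(7.58)(0.212)² = 0.1703 kg·m².
Added inertia Σmr² = (0.528)(0.147)² = 0.01141 kg·m²; I_f = 0.1703 + 0.01141 = 0.1817 kg·m².
ω_f = I_p ω_i / I_f = (0.1703)(0.507) / 0.1817 = 0.4752 rev/s.

ω_f ≈ 0.475 rev/s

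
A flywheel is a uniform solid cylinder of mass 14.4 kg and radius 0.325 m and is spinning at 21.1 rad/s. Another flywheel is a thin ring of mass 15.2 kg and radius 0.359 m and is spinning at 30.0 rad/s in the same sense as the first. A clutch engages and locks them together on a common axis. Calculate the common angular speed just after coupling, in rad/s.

|ω_f| ≈ 27.5 rad/s

The coupling torques are internal; angular momentum about the shared axis is conserved.
Moments of inertia: I_A = ½(14.4)(0.325)² = 0.7605 kg·m²; I_B = (15.2)(0.359)² = 1.959 kg·m².
Taking A's sense as positive: L = (0.7605)(21.1) + (1.959)(30.0) = 74.82 kg·m²·rad/s.
Combined I = 0.7605 + 1.959 = 2.719 kg·m².
ω_f = L / I = 74.82 / 2.719 = 27.51 rad/s.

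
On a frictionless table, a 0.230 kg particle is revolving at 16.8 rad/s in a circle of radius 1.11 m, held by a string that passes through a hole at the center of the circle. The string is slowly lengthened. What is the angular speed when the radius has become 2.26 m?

No torque about the axis ⇒ m r₁² ω₁ = m r₂² ω₂.
ω₂ = ω₁ (r₁/r₂)² = (16.8)(1.11/2.26)² = 4.053 rad/s.

ω₂ ≈ 4.05 rad/s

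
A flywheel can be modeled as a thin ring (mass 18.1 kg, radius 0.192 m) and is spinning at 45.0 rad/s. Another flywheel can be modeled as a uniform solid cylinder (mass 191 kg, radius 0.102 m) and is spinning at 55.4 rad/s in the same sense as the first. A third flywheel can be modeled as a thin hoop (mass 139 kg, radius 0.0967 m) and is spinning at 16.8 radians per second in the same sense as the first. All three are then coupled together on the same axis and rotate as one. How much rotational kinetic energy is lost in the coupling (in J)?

No external torque acts about the common axis, so total angular momentum is conserved.
Moments of inertia: I_A = (18.1)(0.192)² = 0.6672 kg·m²; I_B = ½(191)(0.102)² = 0.9936 kg·m²; I_C = (139)(0.0967)² = 1.300 kg·m².
Taking A's sense as positive: L = (0.6672)(45.0) + (0.9936)(55.4) + (1.300)(16.8) = 106.9 kg·m²·rad/s.
Combined I = 0.6672 + 0.9936 + 1.300 = 2.961 kg·m².
ω_f = L / I = 106.9 / 2.961 = 36.11 rad/s.
KE_i = ½ΣIω² = 2384 J; KE_f = ½(2.961)(36.11)² = 1930 J.

ΔKE lost ≈ 454 J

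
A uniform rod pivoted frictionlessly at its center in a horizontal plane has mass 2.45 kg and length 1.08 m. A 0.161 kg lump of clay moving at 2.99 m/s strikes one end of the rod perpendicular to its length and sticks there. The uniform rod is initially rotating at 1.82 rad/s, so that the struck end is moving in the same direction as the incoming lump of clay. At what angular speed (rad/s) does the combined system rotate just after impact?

|ω_f| ≈ 2.43 rad/s

About the pivot the impulsive forces during the collision are internal, so angular momentum about that axis is conserved.
I_p = (1/12)(2.45)(1.08)² = 0.2381 kg·m². Taking the sense of the lump of clay's angular momentum as positive, L_{lump} = m v R = (0.161)(2.99)(1.08/2) = 0.2600 kg·m²/s.
L_i = +I_p ω_p + m v R = +(0.2381)(1.82) + 0.2600 = 0.6934 kg·m²/s.
After sticking, I_f = I_p + m R² = 0.2381 + (0.161)(1.08/2)² = 0.2851 kg·m².
ω_f = L_i / I_f = 0.6934 / 0.2851 = 2.432 rad/s.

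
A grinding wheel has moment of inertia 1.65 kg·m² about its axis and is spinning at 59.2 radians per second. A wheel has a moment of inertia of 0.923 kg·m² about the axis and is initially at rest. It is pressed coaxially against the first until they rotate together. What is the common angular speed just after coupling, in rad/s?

|ω_f| ≈ 38.0 rad/s

No external torque acts about the common axis, so total angular momentum is conserved.
Taking A's sense as positive: L = (1.650)(59.2) = 97.68 kg·m²·rad/s.
Combined I = 1.650 + 0.9230 = 2.573 kg·m².
ω_f = L / I = 97.68 / 2.573 = 37.96 rad/s.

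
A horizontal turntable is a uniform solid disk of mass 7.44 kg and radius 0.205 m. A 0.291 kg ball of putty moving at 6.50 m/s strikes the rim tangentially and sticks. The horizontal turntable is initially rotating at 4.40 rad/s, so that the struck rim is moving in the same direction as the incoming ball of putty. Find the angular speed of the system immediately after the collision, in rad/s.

The axle reaction passes through the axle and exerts no torque about it; angular momentum about the axle is conserved through the impact.
I_p = ½(7.44)(0.205)² = 0.1563 kg·m². Taking the sense of the ball of putty's angular momentum as positive, L_{ball} = m v R = (0.291)(6.50)(0.205) = 0.3878 kg·m²/s.
L_i = +I_p ω_p + m v R = +(0.1563)(4.40) + 0.3878 = 1.076 kg·m²/s.
After sticking, I_f = I_p + m R² = 0.1563 + (0.291)(0.205)² = 0.1686 kg·m².
ω_f = L_i / I_f = 1.076 / 0.1686 = 6.381 rad/s.

|ω_f| ≈ 6.38 rad/s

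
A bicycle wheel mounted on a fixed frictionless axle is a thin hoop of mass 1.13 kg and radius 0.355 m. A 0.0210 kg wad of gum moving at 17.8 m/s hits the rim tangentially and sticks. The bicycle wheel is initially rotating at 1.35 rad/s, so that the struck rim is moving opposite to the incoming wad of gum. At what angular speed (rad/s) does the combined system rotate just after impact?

|ω_f| ≈ 0.411 rad/s

The axle reaction passes through the axle and exerts no torque about it; angular momentum about the axle is conserved through the impact.
I_p = (1.13)(0.355)² = 0.1424 kg·m². Taking the sense of the wad of gum's angular momentum as positive, L_{wad} = m v R = (0.0210)(17.8)(0.355) = 0.1327 kg·m²/s.
L_i = −I_p ω_p + m v R = −(0.1424)(1.35) + 0.1327 = -0.05955 kg·m²/s.
After sticking, I_f = I_p + m R² = 0.1424 + (0.0210)(0.355)² = 0.1451 kg·m².
ω_f = L_i / I_f = -0.05955 / 0.1451 = -0.4105 rad/s.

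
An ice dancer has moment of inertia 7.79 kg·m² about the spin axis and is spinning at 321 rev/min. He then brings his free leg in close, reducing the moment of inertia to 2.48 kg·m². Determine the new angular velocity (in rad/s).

ω₂ ≈ 106 rad/s

With no external torque about the axis, L is conserved: I₁ω₁ = I₂ω₂.
ω₂ = I₁ω₁ / I₂ = (7.790)(321 rpm) / (2.480) = 1008 rpm = 105.6 rad/s.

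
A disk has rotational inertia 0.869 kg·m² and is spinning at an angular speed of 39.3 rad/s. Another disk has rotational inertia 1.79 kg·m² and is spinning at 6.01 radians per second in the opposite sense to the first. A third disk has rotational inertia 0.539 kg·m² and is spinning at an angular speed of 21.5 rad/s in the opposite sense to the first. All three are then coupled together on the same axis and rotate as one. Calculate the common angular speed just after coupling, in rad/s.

|ω_f| ≈ 3.69 rad/s

The coupling torques are internal; angular momentum about the shared axis is conserved.
Taking A's sense as positive: L = (0.8690)(39.3) − (1.790)(6.01) − (0.5390)(21.5) = 11.81 kg·m²·rad/s.
Combined I = 0.8690 + 1.790 + 0.5390 = 3.198 kg·m².
ω_f = L / I = 11.81 / 3.198 = 3.691 rad/s.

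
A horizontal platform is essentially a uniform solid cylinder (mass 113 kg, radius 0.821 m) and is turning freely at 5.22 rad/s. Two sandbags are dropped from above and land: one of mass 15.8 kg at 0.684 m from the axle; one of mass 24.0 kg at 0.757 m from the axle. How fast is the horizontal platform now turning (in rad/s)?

ω_f ≈ 3.36 rad/s

The added mass arrives with no angular momentum about the axle, and any external torque about the axle is negligible, so the system's angular momentum is conserved.
I_p = ½(113)(0.821)² = 38.08 kg·m².
Added inertia Σmr² = (15.8)(0.684)² + (24.0)(0.757)² = 21.15 kg·m²; I_f = 38.08 + 21.15 = 59.23 kg·m².
ω_f = I_p ω_i / I_f = (38.08)(5.22) / 59.23 = 3.356 rad/s.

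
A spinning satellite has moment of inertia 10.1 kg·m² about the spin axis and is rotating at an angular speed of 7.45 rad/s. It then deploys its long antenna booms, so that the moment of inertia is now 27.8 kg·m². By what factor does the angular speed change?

ω₂/ω₁ ≈ 0.363

With no external torque about the axis, L is conserved: I₁ω₁ = I₂ω₂.
ω₂/ω₁ = I₁/I₂ = 10.10 / 27.80 = 0.3633.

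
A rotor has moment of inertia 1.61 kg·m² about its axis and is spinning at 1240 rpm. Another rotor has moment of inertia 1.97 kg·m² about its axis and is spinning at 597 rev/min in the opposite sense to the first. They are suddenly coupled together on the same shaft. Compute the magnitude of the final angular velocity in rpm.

|ω_f| ≈ 229 rpm

No external torque acts about the common axis, so total angular momentum is conserved.
Taking A's sense as positive: L = (1.610)(1240) − (1.970)(597) = 820.3 kg·m²·rpm.
Combined I = 1.610 + 1.970 = 3.580 kg·m².
ω_f = L / I = 820.3 / 3.580 = 229.1 rpm.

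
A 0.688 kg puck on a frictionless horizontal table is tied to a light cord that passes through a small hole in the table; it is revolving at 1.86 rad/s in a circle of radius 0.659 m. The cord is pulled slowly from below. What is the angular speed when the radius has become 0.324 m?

ω₂ ≈ 7.69 rad/s

The constraining force is radial, so m r² ω about the center is conserved.
ω₂ = ω₁ (r₁/r₂)² = (1.86)(0.659/0.324)² = 7.695 rad/s.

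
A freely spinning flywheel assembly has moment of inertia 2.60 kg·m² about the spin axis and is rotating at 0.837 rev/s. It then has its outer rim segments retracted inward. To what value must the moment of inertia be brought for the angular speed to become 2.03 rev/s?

Angular momentum about the spin axis is conserved since the torque about it is zero.
I₂ = I₁ω₁ / ω₂ = (2.60)(0.837) / (2.03) = 1.072 kg·m².

I₂ ≈ 1.07 kg·m²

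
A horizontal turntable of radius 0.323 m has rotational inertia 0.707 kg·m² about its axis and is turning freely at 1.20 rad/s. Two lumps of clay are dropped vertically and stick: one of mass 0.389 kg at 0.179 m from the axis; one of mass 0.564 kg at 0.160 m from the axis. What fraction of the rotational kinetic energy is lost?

fraction ≈ 0.0367

No external torque acts about the axis; L_before = L_after.
Added inertia Σmr² = (0.389)(0.179)² + (0.564)(0.160)² = 0.02690 kg·m²; I_f = 0.7070 + 0.02690 = 0.7339 kg·m².
ω_f = I_p ω_i / I_f = (0.7070)(1.20) / 0.7339 = 1.156 rad/s.
KE_i = ½(0.7070)(1.200 rad/s)² = 0.5090 J; KE_f = ½(0.7339)(1.156)² = 0.4904 J.
Fraction lost = 0.03666.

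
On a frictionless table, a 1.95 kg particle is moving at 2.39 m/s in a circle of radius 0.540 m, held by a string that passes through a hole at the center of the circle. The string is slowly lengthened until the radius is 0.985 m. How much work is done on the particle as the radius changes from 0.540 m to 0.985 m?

W ≈ -3.90 J

The only horizontal force on the mass is along the cord (radial), so it exerts no torque about the hole and angular momentum m v r is conserved.
v₂ = v₁ r₁ / r₂ = (2.39)(0.540) / (0.985) = 1.310 m/s.
W = ΔKE = ½m(v₂² − v₁²) = -3.895 J.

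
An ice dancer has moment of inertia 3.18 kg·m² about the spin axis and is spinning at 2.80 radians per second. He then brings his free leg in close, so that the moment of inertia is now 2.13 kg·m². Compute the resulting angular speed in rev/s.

ω₂ ≈ 0.665 rev/s

No external torque acts about the spin axis, so angular momentum is conserved.
ω₂ = I₁ω₁ / I₂ = (3.180)(2.80 rad/s) / (2.130) = 4.180 rad/s = 0.6653 rev/s.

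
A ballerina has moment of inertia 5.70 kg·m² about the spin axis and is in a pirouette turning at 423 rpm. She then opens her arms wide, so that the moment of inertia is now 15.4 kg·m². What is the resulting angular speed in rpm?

No external torque acts about the spin axis, so angular momentum is conserved.
ω₂ = I₁ω₁ / I₂ = (5.700)(423 rpm) / (15.40) = 156.6 rpm.

ω₂ ≈ 157 rpm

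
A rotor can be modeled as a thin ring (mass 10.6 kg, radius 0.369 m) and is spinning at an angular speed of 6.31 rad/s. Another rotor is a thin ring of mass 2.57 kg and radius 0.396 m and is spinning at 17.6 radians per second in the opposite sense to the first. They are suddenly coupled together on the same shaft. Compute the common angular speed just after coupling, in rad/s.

|ω_f| ≈ 1.09 rad/s

The coupling torques are internal; angular momentum about the shared axis is conserved.
Moments of inertia: I_A = (10.6)(0.369)² = 1.443 kg·m²; I_B = (2.57)(0.396)² = 0.4030 kg·m².
Taking A's sense as positive: L = (1.443)(6.31) − (0.4030)(17.6) = 2.014 kg·m²·rad/s.
Combined I = 1.443 + 0.4030 = 1.846 kg·m².
ω_f = L / I = 2.014 / 1.846 = 1.091 rad/s.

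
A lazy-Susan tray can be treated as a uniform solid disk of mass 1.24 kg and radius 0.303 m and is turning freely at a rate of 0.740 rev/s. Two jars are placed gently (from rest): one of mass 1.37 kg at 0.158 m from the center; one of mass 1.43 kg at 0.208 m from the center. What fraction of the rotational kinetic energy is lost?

fraction ≈ 0.628

The added mass arrives with no angular momentum about the center, and any external torque about the center is negligible, so the system's angular momentum is conserved.
I_p = ½(1.24)(0.303)² = 0.05692 kg·m².
Added inertia Σmr² = (1.37)(0.158)² + (1.43)(0.208)² = 0.09607 kg·m²; I_f = 0.05692 + 0.09607 = 0.1530 kg·m².
ω_f = I_p ω_i / I_f = (0.05692)(0.740) / 0.1530 = 0.2753 rev/s.
KE_i = ½(0.05692)(4.650 rad/s)² = 0.6153 J; KE_f = ½(0.1530)(1.730)² = 0.2289 J.
Fraction lost = 0.6279.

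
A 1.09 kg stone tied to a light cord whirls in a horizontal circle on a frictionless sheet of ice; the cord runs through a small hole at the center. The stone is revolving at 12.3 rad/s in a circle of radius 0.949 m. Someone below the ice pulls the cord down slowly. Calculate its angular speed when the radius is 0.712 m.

No torque about the axis ⇒ m r₁² ω₁ = m r₂² ω₂.
ω₂ = ω₁ (r₁/r₂)² = (12.3)(0.949/0.712)² = 21.85 rad/s.

ω₂ ≈ 21.9 rad/s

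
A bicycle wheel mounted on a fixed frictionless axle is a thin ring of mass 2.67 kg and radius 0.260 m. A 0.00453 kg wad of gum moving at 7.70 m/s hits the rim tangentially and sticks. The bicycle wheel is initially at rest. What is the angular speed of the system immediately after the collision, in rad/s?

|ω_f| ≈ 0.0502 rad/s

The axle reaction passes through the axle and exerts no torque about it; angular momentum about the axle is conserved through the impact.
I_p = (2.67)(0.260)² = 0.1805 kg·m². Taking the sense of the wad of gum's angular momentum as positive, L_{wad} = m v R = (0.00453)(7.70)(0.260) = 0.009069 kg·m²/s.
L_i = 0 + 0.009069 = 0.009069 kg·m²/s.
After sticking, I_f = I_p + m R² = 0.1805 + (0.00453)(0.260)² = 0.1808 kg·m².
ω_f = L_i / I_f = 0.009069 / 0.1808 = 0.05016 rad/s.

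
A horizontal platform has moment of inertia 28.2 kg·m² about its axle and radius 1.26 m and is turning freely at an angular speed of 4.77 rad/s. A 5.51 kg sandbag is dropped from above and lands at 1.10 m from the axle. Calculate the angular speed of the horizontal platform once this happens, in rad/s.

ω_f ≈ 3.86 rad/s

The added mass arrives with no angular momentum about the axle, and any external torque about the axle is negligible, so the system's angular momentum is conserved.
Added inertia Σmr² = (5.51)(1.10)² = 6.667 kg·m²; I_f = 28.20 + 6.667 = 34.87 kg·m².
ω_f = I_p ω_i / I_f = (28.20)(4.77) / 34.87 = 3.858 rad/s.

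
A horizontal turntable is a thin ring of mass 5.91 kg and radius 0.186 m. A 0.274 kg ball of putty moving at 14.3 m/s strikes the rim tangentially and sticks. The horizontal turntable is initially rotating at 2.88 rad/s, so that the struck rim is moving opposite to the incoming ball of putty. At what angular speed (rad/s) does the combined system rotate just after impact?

|ω_f| ≈ 0.654 rad/s

The axle reaction passes through the axle and exerts no torque about it; angular momentum about the axle is conserved through the impact.
I_p = (5.91)(0.186)² = 0.2045 kg·m². Taking the sense of the ball of putty's angular momentum as positive, L_{ball} = m v R = (0.274)(14.3)(0.186) = 0.7288 kg·m²/s.
L_i = −I_p ω_p + m v R = −(0.2045)(2.88) + 0.7288 = 0.1399 kg·m²/s.
After sticking, I_f = I_p + m R² = 0.2045 + (0.274)(0.186)² = 0.2139 kg·m².
ω_f = L_i / I_f = 0.1399 / 0.2139 = 0.6541 rad/s.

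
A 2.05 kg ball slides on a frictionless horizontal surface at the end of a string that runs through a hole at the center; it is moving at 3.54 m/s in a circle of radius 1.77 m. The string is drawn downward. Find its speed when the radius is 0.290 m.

v₂ ≈ 21.6 m/s

Central (radial) force ⇒ zero torque about the center ⇒ m v r is constant.
v₂ = v₁ r₁ / r₂ = (3.54)(1.77) / (0.290) = 21.61 m/s.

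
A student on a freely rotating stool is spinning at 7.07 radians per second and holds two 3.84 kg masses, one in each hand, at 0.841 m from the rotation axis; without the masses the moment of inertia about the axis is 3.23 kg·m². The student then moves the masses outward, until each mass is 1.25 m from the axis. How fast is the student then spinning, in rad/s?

ω₂ ≈ 4.02 rad/s

No external torque acts about the spin axis, so angular momentum is conserved.
I₁ = 3.23 + 2(3.84)(0.841)² = 8.662 kg·m²; I₂ = 3.23 + 2(3.84)(1.25)² = 15.23 kg·m².
ω₂ = I₁ω₁ / I₂ = (8.662)(7.07 rad/s) / (15.23) = 4.021 rad/s.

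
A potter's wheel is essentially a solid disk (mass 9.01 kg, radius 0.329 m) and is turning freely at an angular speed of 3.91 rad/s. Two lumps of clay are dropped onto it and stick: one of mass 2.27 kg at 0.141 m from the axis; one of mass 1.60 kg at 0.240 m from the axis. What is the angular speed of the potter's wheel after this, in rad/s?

The added mass arrives with no angular momentum about the axis, and any external torque about the axis is negligible, so the system's angular momentum is conserved.
I_p = ½(9.01)(0.329)² = 0.4876 kg·m².
Added inertia Σmr² = (2.27)(0.141)² + (1.60)(0.240)² = 0.1373 kg·m²; I_f = 0.4876 + 0.1373 = 0.6249 kg·m².
ω_f = I_p ω_i / I_f = (0.4876)(3.91) / 0.6249 = 3.051 rad/s.

ω_f ≈ 3.05 rad/s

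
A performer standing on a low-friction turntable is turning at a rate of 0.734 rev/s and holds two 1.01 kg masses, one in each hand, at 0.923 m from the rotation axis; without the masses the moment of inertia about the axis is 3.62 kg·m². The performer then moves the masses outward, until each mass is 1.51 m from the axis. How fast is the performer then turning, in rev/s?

No external torque acts about the spin axis, so angular momentum is conserved.
I₁ = 3.62 + 2(1.01)(0.923)² = 5.341 kg·m²; I₂ = 3.62 + 2(1.01)(1.51)² = 8.226 kg·m².
ω₂ = I₁ω₁ / I₂ = (5.341)(0.734 rev/s) / (8.226) = 0.4766 rev/s.

ω₂ ≈ 0.477 rev/s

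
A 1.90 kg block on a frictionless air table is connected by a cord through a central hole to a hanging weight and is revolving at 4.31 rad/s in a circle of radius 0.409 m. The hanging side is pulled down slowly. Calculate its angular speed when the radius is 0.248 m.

ω₂ ≈ 11.7 rad/s

The constraining force is radial, so m r² ω about the center is conserved.
ω₂ = ω₁ (r₁/r₂)² = (4.31)(0.409/0.248)² = 11.72 rad/s.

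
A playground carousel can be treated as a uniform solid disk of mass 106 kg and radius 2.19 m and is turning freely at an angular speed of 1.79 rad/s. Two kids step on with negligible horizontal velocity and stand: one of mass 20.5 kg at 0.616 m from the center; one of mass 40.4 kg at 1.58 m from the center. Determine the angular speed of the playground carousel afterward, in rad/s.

The added mass arrives with no angular momentum about the center, and any external torque about the center is negligible, so the system's angular momentum is conserved.
I_p = ½(106)(2.19)² = 254.2 kg·m².
Added inertia Σmr² = (20.5)(0.616)² + (40.4)(1.58)² = 108.6 kg·m²; I_f = 254.2 + 108.6 = 362.8 kg·m².
ω_f = I_p ω_i / I_f = (254.2)(1.79) / 362.8 = 1.254 rad/s.

ω_f ≈ 1.25 rad/s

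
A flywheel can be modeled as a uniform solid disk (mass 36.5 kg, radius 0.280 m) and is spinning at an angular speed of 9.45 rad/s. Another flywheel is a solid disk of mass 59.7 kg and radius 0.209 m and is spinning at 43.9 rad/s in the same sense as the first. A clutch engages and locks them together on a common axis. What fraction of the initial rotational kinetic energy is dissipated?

The coupling torques are internal; angular momentum about the shared axis is conserved.
Moments of inertia: I_A = ½(36.5)(0.280)² = 1.431 kg·m²; I_B = ½(59.7)(0.209)² = 1.304 kg·m².
Taking A's sense as positive: L = (1.431)(9.45) + (1.304)(43.9) = 70.76 kg·m²·rad/s.
Combined I = 1.431 + 1.304 = 2.735 kg·m².
ω_f = L / I = 70.76 / 2.735 = 25.88 rad/s.
KE_i = ½ΣIω² = 1320 J; KE_f = ½(2.735)(25.88)² = 915.5 J.
Fraction dissipated = (KE_i − KE_f)/KE_i = 0.3066.

fraction ≈ 0.307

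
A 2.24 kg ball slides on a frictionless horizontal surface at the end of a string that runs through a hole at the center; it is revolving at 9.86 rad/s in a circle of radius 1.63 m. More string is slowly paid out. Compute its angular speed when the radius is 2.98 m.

ω₂ ≈ 2.95 rad/s

The constraining force is radial, so m r² ω about the center is conserved.
ω₂ = ω₁ (r₁/r₂)² = (9.86)(1.63/2.98)² = 2.950 rad/s.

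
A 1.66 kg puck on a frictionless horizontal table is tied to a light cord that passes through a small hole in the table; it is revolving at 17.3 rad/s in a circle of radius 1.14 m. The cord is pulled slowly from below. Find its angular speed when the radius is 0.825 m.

ω₂ ≈ 33.0 rad/s

No torque about the axis ⇒ m r₁² ω₁ = m r₂² ω₂.
ω₂ = ω₁ (r₁/r₂)² = (17.3)(1.14/0.825)² = 33.03 rad/s.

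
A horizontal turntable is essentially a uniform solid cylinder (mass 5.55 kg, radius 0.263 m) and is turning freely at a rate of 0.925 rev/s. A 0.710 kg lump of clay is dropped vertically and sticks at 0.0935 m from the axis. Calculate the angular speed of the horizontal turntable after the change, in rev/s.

ω_f ≈ 0.896 rev/s

No external torque acts about the axis; L_before = L_after.
I_p = ½(5.55)(0.263)² = 0.1919 kg·m².
Added inertia Σmr² = (0.710)(0.0935)² = 0.006207 kg·m²; I_f = 0.1919 + 0.006207 = 0.1982 kg·m².
ω_f = I_p ω_i / I_f = (0.1919)(0.925) / 0.1982 = 0.8960 rev/s.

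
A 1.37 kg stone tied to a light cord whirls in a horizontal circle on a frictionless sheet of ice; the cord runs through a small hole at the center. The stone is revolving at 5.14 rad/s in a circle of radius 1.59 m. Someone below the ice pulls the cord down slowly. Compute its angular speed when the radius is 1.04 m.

ω₂ ≈ 12.0 rad/s

No torque about the axis ⇒ m r₁² ω₁ = m r₂² ω₂.
ω₂ = ω₁ (r₁/r₂)² = (5.14)(1.59/1.04)² = 12.01 rad/s.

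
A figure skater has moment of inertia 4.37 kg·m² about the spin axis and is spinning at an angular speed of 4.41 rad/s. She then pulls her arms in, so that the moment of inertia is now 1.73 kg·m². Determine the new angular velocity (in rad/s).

ω₂ ≈ 11.1 rad/s

Angular momentum about the spin axis is conserved since the torque about it is zero.
ω₂ = I₁ω₁ / I₂ = (4.370)(4.41 rad/s) / (1.730) = 11.14 rad/s.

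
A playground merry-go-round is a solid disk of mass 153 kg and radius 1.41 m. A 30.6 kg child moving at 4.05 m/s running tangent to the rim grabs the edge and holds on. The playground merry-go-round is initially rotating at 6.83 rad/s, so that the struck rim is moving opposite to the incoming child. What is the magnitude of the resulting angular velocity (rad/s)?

|ω_f| ≈ 4.06 rad/s

About the axle the impulsive forces during the collision are internal, so angular momentum about that axis is conserved.
I_p = ½(153)(1.41)² = 152.1 kg·m². Taking the sense of the child's angular momentum as positive, L_{child} = m v R = (30.6)(4.05)(1.41) = 174.7 kg·m²/s.
L_i = −I_p ω_p + m v R = −(152.1)(6.83) + 174.7 = -864.0 kg·m²/s.
After sticking, I_f = I_p + m R² = 152.1 + (30.6)(1.41)² = 212.9 kg·m².
ω_f = L_i / I_f = -864.0 / 212.9 = -4.058 rad/s.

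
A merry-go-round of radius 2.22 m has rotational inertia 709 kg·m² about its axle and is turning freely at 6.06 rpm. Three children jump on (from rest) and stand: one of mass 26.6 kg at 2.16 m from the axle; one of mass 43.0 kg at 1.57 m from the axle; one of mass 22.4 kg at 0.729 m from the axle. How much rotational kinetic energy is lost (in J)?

energy lost ≈ 36.3 J

No external torque acts about the axle; L_before = L_after.
Added inertia Σmr² = (26.6)(2.16)² + (43.0)(1.57)² + (22.4)(0.729)² = 242.0 kg·m²; I_f = 709.0 + 242.0 = 951.0 kg·m².
ω_f = I_p ω_i / I_f = (709.0)(6.06) / 951.0 = 4.518 rpm.
KE_i = ½(709.0)(0.6346 rad/s)² = 142.8 J; KE_f = ½(951.0)(0.4731)² = 106.4 J.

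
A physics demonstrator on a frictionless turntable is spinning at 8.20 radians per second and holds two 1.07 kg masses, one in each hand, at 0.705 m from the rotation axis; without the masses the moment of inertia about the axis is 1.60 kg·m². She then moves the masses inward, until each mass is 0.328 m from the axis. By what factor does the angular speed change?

Angular momentum about the spin axis is conserved since the torque about it is zero.
I₁ = 1.60 + 2(1.07)(0.705)² = 2.664 kg·m²; I₂ = 1.60 + 2(1.07)(0.328)² = 1.830 kg·m².
ω₂/ω₁ = I₁/I₂ = 2.664 / 1.830 = 1.455.

ω₂/ω₁ ≈ 1.46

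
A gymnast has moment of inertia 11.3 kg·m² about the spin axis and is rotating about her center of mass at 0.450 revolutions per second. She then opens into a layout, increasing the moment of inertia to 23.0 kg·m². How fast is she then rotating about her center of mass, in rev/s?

ω₂ ≈ 0.221 rev/s

With no external torque about the axis, L is conserved: I₁ω₁ = I₂ω₂.
ω₂ = I₁ω₁ / I₂ = (11.30)(0.450 rev/s) / (23.00) = 0.2211 rev/s.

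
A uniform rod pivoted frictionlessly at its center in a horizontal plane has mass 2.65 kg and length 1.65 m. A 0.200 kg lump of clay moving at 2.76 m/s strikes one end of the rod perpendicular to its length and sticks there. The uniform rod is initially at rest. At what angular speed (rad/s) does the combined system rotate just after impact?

|ω_f| ≈ 0.618 rad/s

The axle reaction passes through the pivot and exerts no torque about it; angular momentum about the pivot is conserved through the impact.
I_p = (1/12)(2.65)(1.65)² = 0.6012 kg·m². Taking the sense of the lump of clay's angular momentum as positive, L_{lump} = m v R = (0.200)(2.76)(1.65/2) = 0.4554 kg·m²/s.
L_i = 0 + 0.4554 = 0.4554 kg·m²/s.
After sticking, I_f = I_p + m R² = 0.6012 + (0.200)(1.65/2)² = 0.7373 kg·m².
ω_f = L_i / I_f = 0.4554 / 0.7373 = 0.6176 rad/s.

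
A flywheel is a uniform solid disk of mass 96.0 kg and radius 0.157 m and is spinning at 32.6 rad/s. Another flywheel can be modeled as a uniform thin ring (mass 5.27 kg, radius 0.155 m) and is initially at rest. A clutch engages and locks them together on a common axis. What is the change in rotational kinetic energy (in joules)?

ΔKE ≈ -60.8 J

The coupling torques are internal; angular momentum about the shared axis is conserved.
Moments of inertia: I_A = ½(96.0)(0.157)² = 1.183 kg·m²; I_B = (5.27)(0.155)² = 0.1266 kg·m².
Taking A's sense as positive: L = (1.183)(32.6) = 38.57 kg·m²·rad/s.
Combined I = 1.183 + 0.1266 = 1.310 kg·m².
ω_f = L / I = 38.57 / 1.310 = 29.45 rad/s.
KE_i = ½ΣIω² = 628.7 J; KE_f = ½(1.310)(29.45)² = 567.9 J.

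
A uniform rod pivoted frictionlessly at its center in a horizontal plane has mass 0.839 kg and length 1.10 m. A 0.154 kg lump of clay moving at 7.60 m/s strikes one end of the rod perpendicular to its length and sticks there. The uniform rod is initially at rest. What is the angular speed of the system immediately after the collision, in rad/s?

|ω_f| ≈ 4.91 rad/s

About the pivot the impulsive forces during the collision are internal, so angular momentum about that axis is conserved.
I_p = (1/12)(0.839)(1.10)² = 0.08460 kg·m². Taking the sense of the lump of clay's angular momentum as positive, L_{lump} = m v R = (0.154)(7.60)(1.10/2) = 0.6437 kg·m²/s.
L_i = 0 + 0.6437 = 0.6437 kg·m²/s.
After sticking, I_f = I_p + m R² = 0.08460 + (0.154)(1.10/2)² = 0.1312 kg·m².
ω_f = L_i / I_f = 0.6437 / 0.1312 = 4.907 rad/s.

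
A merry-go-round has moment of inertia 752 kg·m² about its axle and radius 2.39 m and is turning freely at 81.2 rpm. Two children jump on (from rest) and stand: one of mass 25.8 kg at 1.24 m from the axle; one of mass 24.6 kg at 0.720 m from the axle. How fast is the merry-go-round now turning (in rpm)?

ω_f ≈ 75.9 rpm

The added mass arrives with no angular momentum about the axle, and any external torque about the axle is negligible, so the system's angular momentum is conserved.
Added inertia Σmr² = (25.8)(1.24)² + (24.6)(0.720)² = 52.42 kg·m²; I_f = 752.0 + 52.42 = 804.4 kg·m².
ω_f = I_p ω_i / I_f = (752.0)(81.2) / 804.4 = 75.91 rpm.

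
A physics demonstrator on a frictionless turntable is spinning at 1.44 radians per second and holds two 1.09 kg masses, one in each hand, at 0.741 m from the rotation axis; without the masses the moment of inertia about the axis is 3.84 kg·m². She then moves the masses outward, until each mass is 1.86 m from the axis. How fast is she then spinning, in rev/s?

With no external torque about the axis, L is conserved: I₁ω₁ = I₂ω₂.
I₁ = 3.84 + 2(1.09)(0.741)² = 5.037 kg·m²; I₂ = 3.84 + 2(1.09)(1.86)² = 11.38 kg·m².
ω₂ = I₁ω₁ / I₂ = (5.037)(1.44 rad/s) / (11.38) = 0.6373 rad/s = 0.1014 rev/s.

ω₂ ≈ 0.101 rev/s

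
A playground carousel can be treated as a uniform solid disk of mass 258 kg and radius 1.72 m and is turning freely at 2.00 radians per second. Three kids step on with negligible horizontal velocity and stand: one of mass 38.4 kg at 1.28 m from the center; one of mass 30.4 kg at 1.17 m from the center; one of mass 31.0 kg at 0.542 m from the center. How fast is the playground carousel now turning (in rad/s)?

No external torque acts about the center; L_before = L_after.
I_p = ½(258)(1.72)² = 381.6 kg·m².
Added inertia Σmr² = (38.4)(1.28)² + (30.4)(1.17)² + (31.0)(0.542)² = 113.6 kg·m²; I_f = 381.6 + 113.6 = 495.3 kg·m².
ω_f = I_p ω_i / I_f = (381.6)(2.00) / 495.3 = 1.541 rad/s.

ω_f ≈ 1.54 rad/s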